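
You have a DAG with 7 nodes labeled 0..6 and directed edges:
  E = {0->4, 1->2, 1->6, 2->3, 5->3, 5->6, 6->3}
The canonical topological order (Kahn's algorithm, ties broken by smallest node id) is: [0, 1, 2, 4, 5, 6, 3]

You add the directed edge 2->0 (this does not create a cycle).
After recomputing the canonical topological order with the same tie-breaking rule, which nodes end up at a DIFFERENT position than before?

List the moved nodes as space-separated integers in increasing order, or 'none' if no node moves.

Answer: 0 1 2

Derivation:
Old toposort: [0, 1, 2, 4, 5, 6, 3]
Added edge 2->0
Recompute Kahn (smallest-id tiebreak):
  initial in-degrees: [1, 0, 1, 3, 1, 0, 2]
  ready (indeg=0): [1, 5]
  pop 1: indeg[2]->0; indeg[6]->1 | ready=[2, 5] | order so far=[1]
  pop 2: indeg[0]->0; indeg[3]->2 | ready=[0, 5] | order so far=[1, 2]
  pop 0: indeg[4]->0 | ready=[4, 5] | order so far=[1, 2, 0]
  pop 4: no out-edges | ready=[5] | order so far=[1, 2, 0, 4]
  pop 5: indeg[3]->1; indeg[6]->0 | ready=[6] | order so far=[1, 2, 0, 4, 5]
  pop 6: indeg[3]->0 | ready=[3] | order so far=[1, 2, 0, 4, 5, 6]
  pop 3: no out-edges | ready=[] | order so far=[1, 2, 0, 4, 5, 6, 3]
New canonical toposort: [1, 2, 0, 4, 5, 6, 3]
Compare positions:
  Node 0: index 0 -> 2 (moved)
  Node 1: index 1 -> 0 (moved)
  Node 2: index 2 -> 1 (moved)
  Node 3: index 6 -> 6 (same)
  Node 4: index 3 -> 3 (same)
  Node 5: index 4 -> 4 (same)
  Node 6: index 5 -> 5 (same)
Nodes that changed position: 0 1 2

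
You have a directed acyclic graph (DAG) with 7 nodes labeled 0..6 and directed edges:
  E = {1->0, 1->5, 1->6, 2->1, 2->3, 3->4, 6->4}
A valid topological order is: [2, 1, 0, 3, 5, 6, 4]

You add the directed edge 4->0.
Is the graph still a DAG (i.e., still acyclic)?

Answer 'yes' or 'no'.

Given toposort: [2, 1, 0, 3, 5, 6, 4]
Position of 4: index 6; position of 0: index 2
New edge 4->0: backward (u after v in old order)
Backward edge: old toposort is now invalid. Check if this creates a cycle.
Does 0 already reach 4? Reachable from 0: [0]. NO -> still a DAG (reorder needed).
Still a DAG? yes

Answer: yes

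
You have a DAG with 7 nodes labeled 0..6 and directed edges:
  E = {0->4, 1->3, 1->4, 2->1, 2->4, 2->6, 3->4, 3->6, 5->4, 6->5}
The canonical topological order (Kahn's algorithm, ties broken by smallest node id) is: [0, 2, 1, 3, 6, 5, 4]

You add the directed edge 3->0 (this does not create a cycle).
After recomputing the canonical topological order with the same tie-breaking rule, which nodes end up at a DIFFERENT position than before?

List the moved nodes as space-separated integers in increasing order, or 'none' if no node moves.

Old toposort: [0, 2, 1, 3, 6, 5, 4]
Added edge 3->0
Recompute Kahn (smallest-id tiebreak):
  initial in-degrees: [1, 1, 0, 1, 5, 1, 2]
  ready (indeg=0): [2]
  pop 2: indeg[1]->0; indeg[4]->4; indeg[6]->1 | ready=[1] | order so far=[2]
  pop 1: indeg[3]->0; indeg[4]->3 | ready=[3] | order so far=[2, 1]
  pop 3: indeg[0]->0; indeg[4]->2; indeg[6]->0 | ready=[0, 6] | order so far=[2, 1, 3]
  pop 0: indeg[4]->1 | ready=[6] | order so far=[2, 1, 3, 0]
  pop 6: indeg[5]->0 | ready=[5] | order so far=[2, 1, 3, 0, 6]
  pop 5: indeg[4]->0 | ready=[4] | order so far=[2, 1, 3, 0, 6, 5]
  pop 4: no out-edges | ready=[] | order so far=[2, 1, 3, 0, 6, 5, 4]
New canonical toposort: [2, 1, 3, 0, 6, 5, 4]
Compare positions:
  Node 0: index 0 -> 3 (moved)
  Node 1: index 2 -> 1 (moved)
  Node 2: index 1 -> 0 (moved)
  Node 3: index 3 -> 2 (moved)
  Node 4: index 6 -> 6 (same)
  Node 5: index 5 -> 5 (same)
  Node 6: index 4 -> 4 (same)
Nodes that changed position: 0 1 2 3

Answer: 0 1 2 3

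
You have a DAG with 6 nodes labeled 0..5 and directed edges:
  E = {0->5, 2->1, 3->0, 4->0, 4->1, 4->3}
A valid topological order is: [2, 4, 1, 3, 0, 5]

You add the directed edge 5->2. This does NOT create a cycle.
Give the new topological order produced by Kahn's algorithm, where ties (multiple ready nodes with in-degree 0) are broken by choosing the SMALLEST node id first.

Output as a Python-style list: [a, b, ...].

Answer: [4, 3, 0, 5, 2, 1]

Derivation:
Old toposort: [2, 4, 1, 3, 0, 5]
Added edge: 5->2
Position of 5 (5) > position of 2 (0). Must reorder: 5 must now come before 2.
Run Kahn's algorithm (break ties by smallest node id):
  initial in-degrees: [2, 2, 1, 1, 0, 1]
  ready (indeg=0): [4]
  pop 4: indeg[0]->1; indeg[1]->1; indeg[3]->0 | ready=[3] | order so far=[4]
  pop 3: indeg[0]->0 | ready=[0] | order so far=[4, 3]
  pop 0: indeg[5]->0 | ready=[5] | order so far=[4, 3, 0]
  pop 5: indeg[2]->0 | ready=[2] | order so far=[4, 3, 0, 5]
  pop 2: indeg[1]->0 | ready=[1] | order so far=[4, 3, 0, 5, 2]
  pop 1: no out-edges | ready=[] | order so far=[4, 3, 0, 5, 2, 1]
  Result: [4, 3, 0, 5, 2, 1]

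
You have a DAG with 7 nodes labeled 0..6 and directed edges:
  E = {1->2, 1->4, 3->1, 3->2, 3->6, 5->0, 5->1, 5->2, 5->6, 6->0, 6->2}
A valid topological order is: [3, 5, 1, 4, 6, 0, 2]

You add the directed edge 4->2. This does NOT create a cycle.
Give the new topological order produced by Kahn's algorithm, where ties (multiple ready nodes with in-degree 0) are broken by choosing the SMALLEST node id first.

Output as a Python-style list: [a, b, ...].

Answer: [3, 5, 1, 4, 6, 0, 2]

Derivation:
Old toposort: [3, 5, 1, 4, 6, 0, 2]
Added edge: 4->2
Position of 4 (3) < position of 2 (6). Old order still valid.
Run Kahn's algorithm (break ties by smallest node id):
  initial in-degrees: [2, 2, 5, 0, 1, 0, 2]
  ready (indeg=0): [3, 5]
  pop 3: indeg[1]->1; indeg[2]->4; indeg[6]->1 | ready=[5] | order so far=[3]
  pop 5: indeg[0]->1; indeg[1]->0; indeg[2]->3; indeg[6]->0 | ready=[1, 6] | order so far=[3, 5]
  pop 1: indeg[2]->2; indeg[4]->0 | ready=[4, 6] | order so far=[3, 5, 1]
  pop 4: indeg[2]->1 | ready=[6] | order so far=[3, 5, 1, 4]
  pop 6: indeg[0]->0; indeg[2]->0 | ready=[0, 2] | order so far=[3, 5, 1, 4, 6]
  pop 0: no out-edges | ready=[2] | order so far=[3, 5, 1, 4, 6, 0]
  pop 2: no out-edges | ready=[] | order so far=[3, 5, 1, 4, 6, 0, 2]
  Result: [3, 5, 1, 4, 6, 0, 2]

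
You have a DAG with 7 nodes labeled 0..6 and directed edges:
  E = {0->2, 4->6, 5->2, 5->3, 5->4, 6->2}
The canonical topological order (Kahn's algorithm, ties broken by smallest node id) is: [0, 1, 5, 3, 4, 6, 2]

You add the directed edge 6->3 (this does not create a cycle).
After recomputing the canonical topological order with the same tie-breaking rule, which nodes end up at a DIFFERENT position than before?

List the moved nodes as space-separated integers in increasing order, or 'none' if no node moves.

Answer: 2 3 4 6

Derivation:
Old toposort: [0, 1, 5, 3, 4, 6, 2]
Added edge 6->3
Recompute Kahn (smallest-id tiebreak):
  initial in-degrees: [0, 0, 3, 2, 1, 0, 1]
  ready (indeg=0): [0, 1, 5]
  pop 0: indeg[2]->2 | ready=[1, 5] | order so far=[0]
  pop 1: no out-edges | ready=[5] | order so far=[0, 1]
  pop 5: indeg[2]->1; indeg[3]->1; indeg[4]->0 | ready=[4] | order so far=[0, 1, 5]
  pop 4: indeg[6]->0 | ready=[6] | order so far=[0, 1, 5, 4]
  pop 6: indeg[2]->0; indeg[3]->0 | ready=[2, 3] | order so far=[0, 1, 5, 4, 6]
  pop 2: no out-edges | ready=[3] | order so far=[0, 1, 5, 4, 6, 2]
  pop 3: no out-edges | ready=[] | order so far=[0, 1, 5, 4, 6, 2, 3]
New canonical toposort: [0, 1, 5, 4, 6, 2, 3]
Compare positions:
  Node 0: index 0 -> 0 (same)
  Node 1: index 1 -> 1 (same)
  Node 2: index 6 -> 5 (moved)
  Node 3: index 3 -> 6 (moved)
  Node 4: index 4 -> 3 (moved)
  Node 5: index 2 -> 2 (same)
  Node 6: index 5 -> 4 (moved)
Nodes that changed position: 2 3 4 6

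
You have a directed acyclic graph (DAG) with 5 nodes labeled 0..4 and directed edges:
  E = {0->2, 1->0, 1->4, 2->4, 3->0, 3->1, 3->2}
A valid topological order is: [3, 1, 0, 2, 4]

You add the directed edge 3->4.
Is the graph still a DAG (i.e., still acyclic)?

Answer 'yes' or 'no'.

Given toposort: [3, 1, 0, 2, 4]
Position of 3: index 0; position of 4: index 4
New edge 3->4: forward
Forward edge: respects the existing order. Still a DAG, same toposort still valid.
Still a DAG? yes

Answer: yes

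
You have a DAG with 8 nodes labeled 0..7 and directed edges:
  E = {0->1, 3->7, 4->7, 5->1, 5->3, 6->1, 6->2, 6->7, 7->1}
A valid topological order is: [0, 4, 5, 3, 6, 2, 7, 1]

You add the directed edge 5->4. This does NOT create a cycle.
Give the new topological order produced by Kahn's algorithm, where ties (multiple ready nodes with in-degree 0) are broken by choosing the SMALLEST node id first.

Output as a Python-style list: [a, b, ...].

Old toposort: [0, 4, 5, 3, 6, 2, 7, 1]
Added edge: 5->4
Position of 5 (2) > position of 4 (1). Must reorder: 5 must now come before 4.
Run Kahn's algorithm (break ties by smallest node id):
  initial in-degrees: [0, 4, 1, 1, 1, 0, 0, 3]
  ready (indeg=0): [0, 5, 6]
  pop 0: indeg[1]->3 | ready=[5, 6] | order so far=[0]
  pop 5: indeg[1]->2; indeg[3]->0; indeg[4]->0 | ready=[3, 4, 6] | order so far=[0, 5]
  pop 3: indeg[7]->2 | ready=[4, 6] | order so far=[0, 5, 3]
  pop 4: indeg[7]->1 | ready=[6] | order so far=[0, 5, 3, 4]
  pop 6: indeg[1]->1; indeg[2]->0; indeg[7]->0 | ready=[2, 7] | order so far=[0, 5, 3, 4, 6]
  pop 2: no out-edges | ready=[7] | order so far=[0, 5, 3, 4, 6, 2]
  pop 7: indeg[1]->0 | ready=[1] | order so far=[0, 5, 3, 4, 6, 2, 7]
  pop 1: no out-edges | ready=[] | order so far=[0, 5, 3, 4, 6, 2, 7, 1]
  Result: [0, 5, 3, 4, 6, 2, 7, 1]

Answer: [0, 5, 3, 4, 6, 2, 7, 1]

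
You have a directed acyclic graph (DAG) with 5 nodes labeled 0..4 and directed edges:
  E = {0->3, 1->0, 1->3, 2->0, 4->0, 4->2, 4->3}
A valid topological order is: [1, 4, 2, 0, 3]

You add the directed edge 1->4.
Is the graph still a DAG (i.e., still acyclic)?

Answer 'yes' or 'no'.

Answer: yes

Derivation:
Given toposort: [1, 4, 2, 0, 3]
Position of 1: index 0; position of 4: index 1
New edge 1->4: forward
Forward edge: respects the existing order. Still a DAG, same toposort still valid.
Still a DAG? yes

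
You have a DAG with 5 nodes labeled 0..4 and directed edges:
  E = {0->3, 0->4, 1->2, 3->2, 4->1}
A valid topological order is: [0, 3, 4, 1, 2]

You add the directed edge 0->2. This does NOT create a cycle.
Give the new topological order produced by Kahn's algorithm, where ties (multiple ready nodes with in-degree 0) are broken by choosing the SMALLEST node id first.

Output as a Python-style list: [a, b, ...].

Old toposort: [0, 3, 4, 1, 2]
Added edge: 0->2
Position of 0 (0) < position of 2 (4). Old order still valid.
Run Kahn's algorithm (break ties by smallest node id):
  initial in-degrees: [0, 1, 3, 1, 1]
  ready (indeg=0): [0]
  pop 0: indeg[2]->2; indeg[3]->0; indeg[4]->0 | ready=[3, 4] | order so far=[0]
  pop 3: indeg[2]->1 | ready=[4] | order so far=[0, 3]
  pop 4: indeg[1]->0 | ready=[1] | order so far=[0, 3, 4]
  pop 1: indeg[2]->0 | ready=[2] | order so far=[0, 3, 4, 1]
  pop 2: no out-edges | ready=[] | order so far=[0, 3, 4, 1, 2]
  Result: [0, 3, 4, 1, 2]

Answer: [0, 3, 4, 1, 2]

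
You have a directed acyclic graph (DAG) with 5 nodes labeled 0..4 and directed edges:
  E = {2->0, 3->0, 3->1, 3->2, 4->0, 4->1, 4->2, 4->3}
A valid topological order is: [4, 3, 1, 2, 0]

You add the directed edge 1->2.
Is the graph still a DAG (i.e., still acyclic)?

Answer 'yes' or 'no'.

Given toposort: [4, 3, 1, 2, 0]
Position of 1: index 2; position of 2: index 3
New edge 1->2: forward
Forward edge: respects the existing order. Still a DAG, same toposort still valid.
Still a DAG? yes

Answer: yes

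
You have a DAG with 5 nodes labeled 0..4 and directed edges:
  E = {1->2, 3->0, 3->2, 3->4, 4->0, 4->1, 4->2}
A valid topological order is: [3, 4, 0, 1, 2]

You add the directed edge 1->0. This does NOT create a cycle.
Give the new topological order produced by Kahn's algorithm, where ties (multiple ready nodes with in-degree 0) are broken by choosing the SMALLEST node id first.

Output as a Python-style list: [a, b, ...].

Old toposort: [3, 4, 0, 1, 2]
Added edge: 1->0
Position of 1 (3) > position of 0 (2). Must reorder: 1 must now come before 0.
Run Kahn's algorithm (break ties by smallest node id):
  initial in-degrees: [3, 1, 3, 0, 1]
  ready (indeg=0): [3]
  pop 3: indeg[0]->2; indeg[2]->2; indeg[4]->0 | ready=[4] | order so far=[3]
  pop 4: indeg[0]->1; indeg[1]->0; indeg[2]->1 | ready=[1] | order so far=[3, 4]
  pop 1: indeg[0]->0; indeg[2]->0 | ready=[0, 2] | order so far=[3, 4, 1]
  pop 0: no out-edges | ready=[2] | order so far=[3, 4, 1, 0]
  pop 2: no out-edges | ready=[] | order so far=[3, 4, 1, 0, 2]
  Result: [3, 4, 1, 0, 2]

Answer: [3, 4, 1, 0, 2]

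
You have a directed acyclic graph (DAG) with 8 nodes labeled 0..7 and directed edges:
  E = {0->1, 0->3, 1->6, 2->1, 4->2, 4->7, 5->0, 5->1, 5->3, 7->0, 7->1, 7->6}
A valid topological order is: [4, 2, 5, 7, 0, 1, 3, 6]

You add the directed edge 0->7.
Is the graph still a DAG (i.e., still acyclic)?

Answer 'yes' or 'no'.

Given toposort: [4, 2, 5, 7, 0, 1, 3, 6]
Position of 0: index 4; position of 7: index 3
New edge 0->7: backward (u after v in old order)
Backward edge: old toposort is now invalid. Check if this creates a cycle.
Does 7 already reach 0? Reachable from 7: [0, 1, 3, 6, 7]. YES -> cycle!
Still a DAG? no

Answer: no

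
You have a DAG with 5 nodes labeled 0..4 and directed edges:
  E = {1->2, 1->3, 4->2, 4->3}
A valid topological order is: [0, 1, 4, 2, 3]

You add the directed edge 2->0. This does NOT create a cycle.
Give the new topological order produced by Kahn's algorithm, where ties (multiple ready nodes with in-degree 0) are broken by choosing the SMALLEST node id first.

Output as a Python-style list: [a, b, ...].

Old toposort: [0, 1, 4, 2, 3]
Added edge: 2->0
Position of 2 (3) > position of 0 (0). Must reorder: 2 must now come before 0.
Run Kahn's algorithm (break ties by smallest node id):
  initial in-degrees: [1, 0, 2, 2, 0]
  ready (indeg=0): [1, 4]
  pop 1: indeg[2]->1; indeg[3]->1 | ready=[4] | order so far=[1]
  pop 4: indeg[2]->0; indeg[3]->0 | ready=[2, 3] | order so far=[1, 4]
  pop 2: indeg[0]->0 | ready=[0, 3] | order so far=[1, 4, 2]
  pop 0: no out-edges | ready=[3] | order so far=[1, 4, 2, 0]
  pop 3: no out-edges | ready=[] | order so far=[1, 4, 2, 0, 3]
  Result: [1, 4, 2, 0, 3]

Answer: [1, 4, 2, 0, 3]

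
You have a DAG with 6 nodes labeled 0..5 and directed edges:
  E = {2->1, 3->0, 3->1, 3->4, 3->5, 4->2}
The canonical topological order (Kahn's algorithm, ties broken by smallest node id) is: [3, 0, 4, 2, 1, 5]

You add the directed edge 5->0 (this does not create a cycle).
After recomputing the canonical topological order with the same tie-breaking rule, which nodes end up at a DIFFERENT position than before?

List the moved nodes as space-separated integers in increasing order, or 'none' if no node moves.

Answer: 0 1 2 4 5

Derivation:
Old toposort: [3, 0, 4, 2, 1, 5]
Added edge 5->0
Recompute Kahn (smallest-id tiebreak):
  initial in-degrees: [2, 2, 1, 0, 1, 1]
  ready (indeg=0): [3]
  pop 3: indeg[0]->1; indeg[1]->1; indeg[4]->0; indeg[5]->0 | ready=[4, 5] | order so far=[3]
  pop 4: indeg[2]->0 | ready=[2, 5] | order so far=[3, 4]
  pop 2: indeg[1]->0 | ready=[1, 5] | order so far=[3, 4, 2]
  pop 1: no out-edges | ready=[5] | order so far=[3, 4, 2, 1]
  pop 5: indeg[0]->0 | ready=[0] | order so far=[3, 4, 2, 1, 5]
  pop 0: no out-edges | ready=[] | order so far=[3, 4, 2, 1, 5, 0]
New canonical toposort: [3, 4, 2, 1, 5, 0]
Compare positions:
  Node 0: index 1 -> 5 (moved)
  Node 1: index 4 -> 3 (moved)
  Node 2: index 3 -> 2 (moved)
  Node 3: index 0 -> 0 (same)
  Node 4: index 2 -> 1 (moved)
  Node 5: index 5 -> 4 (moved)
Nodes that changed position: 0 1 2 4 5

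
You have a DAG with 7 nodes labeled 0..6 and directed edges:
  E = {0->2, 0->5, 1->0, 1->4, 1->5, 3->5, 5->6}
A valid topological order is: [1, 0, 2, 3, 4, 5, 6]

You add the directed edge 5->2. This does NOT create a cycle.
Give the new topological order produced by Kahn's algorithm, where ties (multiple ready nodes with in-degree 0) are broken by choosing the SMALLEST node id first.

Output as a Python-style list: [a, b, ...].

Old toposort: [1, 0, 2, 3, 4, 5, 6]
Added edge: 5->2
Position of 5 (5) > position of 2 (2). Must reorder: 5 must now come before 2.
Run Kahn's algorithm (break ties by smallest node id):
  initial in-degrees: [1, 0, 2, 0, 1, 3, 1]
  ready (indeg=0): [1, 3]
  pop 1: indeg[0]->0; indeg[4]->0; indeg[5]->2 | ready=[0, 3, 4] | order so far=[1]
  pop 0: indeg[2]->1; indeg[5]->1 | ready=[3, 4] | order so far=[1, 0]
  pop 3: indeg[5]->0 | ready=[4, 5] | order so far=[1, 0, 3]
  pop 4: no out-edges | ready=[5] | order so far=[1, 0, 3, 4]
  pop 5: indeg[2]->0; indeg[6]->0 | ready=[2, 6] | order so far=[1, 0, 3, 4, 5]
  pop 2: no out-edges | ready=[6] | order so far=[1, 0, 3, 4, 5, 2]
  pop 6: no out-edges | ready=[] | order so far=[1, 0, 3, 4, 5, 2, 6]
  Result: [1, 0, 3, 4, 5, 2, 6]

Answer: [1, 0, 3, 4, 5, 2, 6]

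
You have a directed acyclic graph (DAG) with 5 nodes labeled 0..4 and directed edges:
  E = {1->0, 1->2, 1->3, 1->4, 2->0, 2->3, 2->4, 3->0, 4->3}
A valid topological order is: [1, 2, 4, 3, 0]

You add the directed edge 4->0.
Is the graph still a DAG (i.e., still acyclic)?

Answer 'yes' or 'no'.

Answer: yes

Derivation:
Given toposort: [1, 2, 4, 3, 0]
Position of 4: index 2; position of 0: index 4
New edge 4->0: forward
Forward edge: respects the existing order. Still a DAG, same toposort still valid.
Still a DAG? yes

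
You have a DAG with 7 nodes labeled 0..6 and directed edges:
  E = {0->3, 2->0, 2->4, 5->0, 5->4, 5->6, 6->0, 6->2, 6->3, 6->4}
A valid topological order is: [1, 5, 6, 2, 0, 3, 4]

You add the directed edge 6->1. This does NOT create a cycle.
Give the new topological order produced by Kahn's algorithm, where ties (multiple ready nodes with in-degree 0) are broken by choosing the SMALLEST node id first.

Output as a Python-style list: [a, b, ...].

Answer: [5, 6, 1, 2, 0, 3, 4]

Derivation:
Old toposort: [1, 5, 6, 2, 0, 3, 4]
Added edge: 6->1
Position of 6 (2) > position of 1 (0). Must reorder: 6 must now come before 1.
Run Kahn's algorithm (break ties by smallest node id):
  initial in-degrees: [3, 1, 1, 2, 3, 0, 1]
  ready (indeg=0): [5]
  pop 5: indeg[0]->2; indeg[4]->2; indeg[6]->0 | ready=[6] | order so far=[5]
  pop 6: indeg[0]->1; indeg[1]->0; indeg[2]->0; indeg[3]->1; indeg[4]->1 | ready=[1, 2] | order so far=[5, 6]
  pop 1: no out-edges | ready=[2] | order so far=[5, 6, 1]
  pop 2: indeg[0]->0; indeg[4]->0 | ready=[0, 4] | order so far=[5, 6, 1, 2]
  pop 0: indeg[3]->0 | ready=[3, 4] | order so far=[5, 6, 1, 2, 0]
  pop 3: no out-edges | ready=[4] | order so far=[5, 6, 1, 2, 0, 3]
  pop 4: no out-edges | ready=[] | order so far=[5, 6, 1, 2, 0, 3, 4]
  Result: [5, 6, 1, 2, 0, 3, 4]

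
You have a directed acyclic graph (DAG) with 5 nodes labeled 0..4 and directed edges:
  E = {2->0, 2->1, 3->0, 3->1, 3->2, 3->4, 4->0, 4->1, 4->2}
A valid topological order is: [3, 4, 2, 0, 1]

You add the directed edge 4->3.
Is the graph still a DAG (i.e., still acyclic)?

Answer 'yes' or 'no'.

Answer: no

Derivation:
Given toposort: [3, 4, 2, 0, 1]
Position of 4: index 1; position of 3: index 0
New edge 4->3: backward (u after v in old order)
Backward edge: old toposort is now invalid. Check if this creates a cycle.
Does 3 already reach 4? Reachable from 3: [0, 1, 2, 3, 4]. YES -> cycle!
Still a DAG? no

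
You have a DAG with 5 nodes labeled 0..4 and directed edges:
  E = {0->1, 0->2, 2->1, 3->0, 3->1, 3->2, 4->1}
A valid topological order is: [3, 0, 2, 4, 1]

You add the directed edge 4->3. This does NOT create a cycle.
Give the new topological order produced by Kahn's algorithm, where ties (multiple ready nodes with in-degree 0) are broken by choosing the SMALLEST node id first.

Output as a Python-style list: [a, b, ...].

Answer: [4, 3, 0, 2, 1]

Derivation:
Old toposort: [3, 0, 2, 4, 1]
Added edge: 4->3
Position of 4 (3) > position of 3 (0). Must reorder: 4 must now come before 3.
Run Kahn's algorithm (break ties by smallest node id):
  initial in-degrees: [1, 4, 2, 1, 0]
  ready (indeg=0): [4]
  pop 4: indeg[1]->3; indeg[3]->0 | ready=[3] | order so far=[4]
  pop 3: indeg[0]->0; indeg[1]->2; indeg[2]->1 | ready=[0] | order so far=[4, 3]
  pop 0: indeg[1]->1; indeg[2]->0 | ready=[2] | order so far=[4, 3, 0]
  pop 2: indeg[1]->0 | ready=[1] | order so far=[4, 3, 0, 2]
  pop 1: no out-edges | ready=[] | order so far=[4, 3, 0, 2, 1]
  Result: [4, 3, 0, 2, 1]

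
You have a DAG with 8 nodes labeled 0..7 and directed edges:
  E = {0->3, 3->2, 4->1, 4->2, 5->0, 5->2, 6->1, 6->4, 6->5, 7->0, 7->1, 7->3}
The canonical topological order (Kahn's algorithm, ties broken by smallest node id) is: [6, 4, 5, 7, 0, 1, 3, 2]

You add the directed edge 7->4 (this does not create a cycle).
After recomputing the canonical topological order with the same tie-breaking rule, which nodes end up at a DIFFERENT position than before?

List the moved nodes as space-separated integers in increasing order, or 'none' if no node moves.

Answer: 0 1 3 4 5 7

Derivation:
Old toposort: [6, 4, 5, 7, 0, 1, 3, 2]
Added edge 7->4
Recompute Kahn (smallest-id tiebreak):
  initial in-degrees: [2, 3, 3, 2, 2, 1, 0, 0]
  ready (indeg=0): [6, 7]
  pop 6: indeg[1]->2; indeg[4]->1; indeg[5]->0 | ready=[5, 7] | order so far=[6]
  pop 5: indeg[0]->1; indeg[2]->2 | ready=[7] | order so far=[6, 5]
  pop 7: indeg[0]->0; indeg[1]->1; indeg[3]->1; indeg[4]->0 | ready=[0, 4] | order so far=[6, 5, 7]
  pop 0: indeg[3]->0 | ready=[3, 4] | order so far=[6, 5, 7, 0]
  pop 3: indeg[2]->1 | ready=[4] | order so far=[6, 5, 7, 0, 3]
  pop 4: indeg[1]->0; indeg[2]->0 | ready=[1, 2] | order so far=[6, 5, 7, 0, 3, 4]
  pop 1: no out-edges | ready=[2] | order so far=[6, 5, 7, 0, 3, 4, 1]
  pop 2: no out-edges | ready=[] | order so far=[6, 5, 7, 0, 3, 4, 1, 2]
New canonical toposort: [6, 5, 7, 0, 3, 4, 1, 2]
Compare positions:
  Node 0: index 4 -> 3 (moved)
  Node 1: index 5 -> 6 (moved)
  Node 2: index 7 -> 7 (same)
  Node 3: index 6 -> 4 (moved)
  Node 4: index 1 -> 5 (moved)
  Node 5: index 2 -> 1 (moved)
  Node 6: index 0 -> 0 (same)
  Node 7: index 3 -> 2 (moved)
Nodes that changed position: 0 1 3 4 5 7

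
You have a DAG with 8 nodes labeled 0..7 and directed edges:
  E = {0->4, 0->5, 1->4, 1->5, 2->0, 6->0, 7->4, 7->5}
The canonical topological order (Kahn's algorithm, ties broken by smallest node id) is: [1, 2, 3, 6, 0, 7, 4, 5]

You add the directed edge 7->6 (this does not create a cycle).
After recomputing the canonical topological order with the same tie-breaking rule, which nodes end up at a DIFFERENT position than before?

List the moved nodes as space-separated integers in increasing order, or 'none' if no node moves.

Old toposort: [1, 2, 3, 6, 0, 7, 4, 5]
Added edge 7->6
Recompute Kahn (smallest-id tiebreak):
  initial in-degrees: [2, 0, 0, 0, 3, 3, 1, 0]
  ready (indeg=0): [1, 2, 3, 7]
  pop 1: indeg[4]->2; indeg[5]->2 | ready=[2, 3, 7] | order so far=[1]
  pop 2: indeg[0]->1 | ready=[3, 7] | order so far=[1, 2]
  pop 3: no out-edges | ready=[7] | order so far=[1, 2, 3]
  pop 7: indeg[4]->1; indeg[5]->1; indeg[6]->0 | ready=[6] | order so far=[1, 2, 3, 7]
  pop 6: indeg[0]->0 | ready=[0] | order so far=[1, 2, 3, 7, 6]
  pop 0: indeg[4]->0; indeg[5]->0 | ready=[4, 5] | order so far=[1, 2, 3, 7, 6, 0]
  pop 4: no out-edges | ready=[5] | order so far=[1, 2, 3, 7, 6, 0, 4]
  pop 5: no out-edges | ready=[] | order so far=[1, 2, 3, 7, 6, 0, 4, 5]
New canonical toposort: [1, 2, 3, 7, 6, 0, 4, 5]
Compare positions:
  Node 0: index 4 -> 5 (moved)
  Node 1: index 0 -> 0 (same)
  Node 2: index 1 -> 1 (same)
  Node 3: index 2 -> 2 (same)
  Node 4: index 6 -> 6 (same)
  Node 5: index 7 -> 7 (same)
  Node 6: index 3 -> 4 (moved)
  Node 7: index 5 -> 3 (moved)
Nodes that changed position: 0 6 7

Answer: 0 6 7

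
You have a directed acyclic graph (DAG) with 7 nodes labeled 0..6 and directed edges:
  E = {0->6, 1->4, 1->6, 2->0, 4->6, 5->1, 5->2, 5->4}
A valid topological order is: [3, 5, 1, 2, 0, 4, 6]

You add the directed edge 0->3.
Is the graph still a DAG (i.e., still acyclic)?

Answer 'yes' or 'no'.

Given toposort: [3, 5, 1, 2, 0, 4, 6]
Position of 0: index 4; position of 3: index 0
New edge 0->3: backward (u after v in old order)
Backward edge: old toposort is now invalid. Check if this creates a cycle.
Does 3 already reach 0? Reachable from 3: [3]. NO -> still a DAG (reorder needed).
Still a DAG? yes

Answer: yes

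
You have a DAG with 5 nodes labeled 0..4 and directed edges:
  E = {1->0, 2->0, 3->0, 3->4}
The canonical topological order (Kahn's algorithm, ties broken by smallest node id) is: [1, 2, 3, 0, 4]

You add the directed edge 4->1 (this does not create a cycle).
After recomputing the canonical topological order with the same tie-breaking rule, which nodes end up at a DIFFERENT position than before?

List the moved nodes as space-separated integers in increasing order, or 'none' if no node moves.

Old toposort: [1, 2, 3, 0, 4]
Added edge 4->1
Recompute Kahn (smallest-id tiebreak):
  initial in-degrees: [3, 1, 0, 0, 1]
  ready (indeg=0): [2, 3]
  pop 2: indeg[0]->2 | ready=[3] | order so far=[2]
  pop 3: indeg[0]->1; indeg[4]->0 | ready=[4] | order so far=[2, 3]
  pop 4: indeg[1]->0 | ready=[1] | order so far=[2, 3, 4]
  pop 1: indeg[0]->0 | ready=[0] | order so far=[2, 3, 4, 1]
  pop 0: no out-edges | ready=[] | order so far=[2, 3, 4, 1, 0]
New canonical toposort: [2, 3, 4, 1, 0]
Compare positions:
  Node 0: index 3 -> 4 (moved)
  Node 1: index 0 -> 3 (moved)
  Node 2: index 1 -> 0 (moved)
  Node 3: index 2 -> 1 (moved)
  Node 4: index 4 -> 2 (moved)
Nodes that changed position: 0 1 2 3 4

Answer: 0 1 2 3 4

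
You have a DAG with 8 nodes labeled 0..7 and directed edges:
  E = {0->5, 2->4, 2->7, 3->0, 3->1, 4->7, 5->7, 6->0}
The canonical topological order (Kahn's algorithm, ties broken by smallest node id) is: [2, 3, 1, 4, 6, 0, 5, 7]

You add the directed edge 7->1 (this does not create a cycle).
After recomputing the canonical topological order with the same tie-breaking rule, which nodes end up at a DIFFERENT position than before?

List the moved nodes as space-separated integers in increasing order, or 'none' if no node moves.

Answer: 0 1 4 5 6 7

Derivation:
Old toposort: [2, 3, 1, 4, 6, 0, 5, 7]
Added edge 7->1
Recompute Kahn (smallest-id tiebreak):
  initial in-degrees: [2, 2, 0, 0, 1, 1, 0, 3]
  ready (indeg=0): [2, 3, 6]
  pop 2: indeg[4]->0; indeg[7]->2 | ready=[3, 4, 6] | order so far=[2]
  pop 3: indeg[0]->1; indeg[1]->1 | ready=[4, 6] | order so far=[2, 3]
  pop 4: indeg[7]->1 | ready=[6] | order so far=[2, 3, 4]
  pop 6: indeg[0]->0 | ready=[0] | order so far=[2, 3, 4, 6]
  pop 0: indeg[5]->0 | ready=[5] | order so far=[2, 3, 4, 6, 0]
  pop 5: indeg[7]->0 | ready=[7] | order so far=[2, 3, 4, 6, 0, 5]
  pop 7: indeg[1]->0 | ready=[1] | order so far=[2, 3, 4, 6, 0, 5, 7]
  pop 1: no out-edges | ready=[] | order so far=[2, 3, 4, 6, 0, 5, 7, 1]
New canonical toposort: [2, 3, 4, 6, 0, 5, 7, 1]
Compare positions:
  Node 0: index 5 -> 4 (moved)
  Node 1: index 2 -> 7 (moved)
  Node 2: index 0 -> 0 (same)
  Node 3: index 1 -> 1 (same)
  Node 4: index 3 -> 2 (moved)
  Node 5: index 6 -> 5 (moved)
  Node 6: index 4 -> 3 (moved)
  Node 7: index 7 -> 6 (moved)
Nodes that changed position: 0 1 4 5 6 7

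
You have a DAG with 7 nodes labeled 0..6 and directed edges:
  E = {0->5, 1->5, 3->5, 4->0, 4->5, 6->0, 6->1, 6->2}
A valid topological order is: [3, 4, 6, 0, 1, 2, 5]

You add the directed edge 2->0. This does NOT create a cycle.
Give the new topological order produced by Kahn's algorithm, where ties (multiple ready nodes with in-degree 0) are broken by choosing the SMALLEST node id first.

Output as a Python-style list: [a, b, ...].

Old toposort: [3, 4, 6, 0, 1, 2, 5]
Added edge: 2->0
Position of 2 (5) > position of 0 (3). Must reorder: 2 must now come before 0.
Run Kahn's algorithm (break ties by smallest node id):
  initial in-degrees: [3, 1, 1, 0, 0, 4, 0]
  ready (indeg=0): [3, 4, 6]
  pop 3: indeg[5]->3 | ready=[4, 6] | order so far=[3]
  pop 4: indeg[0]->2; indeg[5]->2 | ready=[6] | order so far=[3, 4]
  pop 6: indeg[0]->1; indeg[1]->0; indeg[2]->0 | ready=[1, 2] | order so far=[3, 4, 6]
  pop 1: indeg[5]->1 | ready=[2] | order so far=[3, 4, 6, 1]
  pop 2: indeg[0]->0 | ready=[0] | order so far=[3, 4, 6, 1, 2]
  pop 0: indeg[5]->0 | ready=[5] | order so far=[3, 4, 6, 1, 2, 0]
  pop 5: no out-edges | ready=[] | order so far=[3, 4, 6, 1, 2, 0, 5]
  Result: [3, 4, 6, 1, 2, 0, 5]

Answer: [3, 4, 6, 1, 2, 0, 5]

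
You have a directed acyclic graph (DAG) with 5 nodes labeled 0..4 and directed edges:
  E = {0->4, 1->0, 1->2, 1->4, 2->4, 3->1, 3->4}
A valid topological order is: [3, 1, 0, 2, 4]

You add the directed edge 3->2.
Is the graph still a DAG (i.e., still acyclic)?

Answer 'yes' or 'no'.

Given toposort: [3, 1, 0, 2, 4]
Position of 3: index 0; position of 2: index 3
New edge 3->2: forward
Forward edge: respects the existing order. Still a DAG, same toposort still valid.
Still a DAG? yes

Answer: yes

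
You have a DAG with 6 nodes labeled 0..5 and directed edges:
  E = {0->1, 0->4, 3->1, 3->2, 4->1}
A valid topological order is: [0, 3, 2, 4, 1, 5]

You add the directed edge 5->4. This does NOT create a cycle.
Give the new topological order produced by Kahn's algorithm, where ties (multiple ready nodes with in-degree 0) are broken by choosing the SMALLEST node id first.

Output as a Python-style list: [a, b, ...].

Old toposort: [0, 3, 2, 4, 1, 5]
Added edge: 5->4
Position of 5 (5) > position of 4 (3). Must reorder: 5 must now come before 4.
Run Kahn's algorithm (break ties by smallest node id):
  initial in-degrees: [0, 3, 1, 0, 2, 0]
  ready (indeg=0): [0, 3, 5]
  pop 0: indeg[1]->2; indeg[4]->1 | ready=[3, 5] | order so far=[0]
  pop 3: indeg[1]->1; indeg[2]->0 | ready=[2, 5] | order so far=[0, 3]
  pop 2: no out-edges | ready=[5] | order so far=[0, 3, 2]
  pop 5: indeg[4]->0 | ready=[4] | order so far=[0, 3, 2, 5]
  pop 4: indeg[1]->0 | ready=[1] | order so far=[0, 3, 2, 5, 4]
  pop 1: no out-edges | ready=[] | order so far=[0, 3, 2, 5, 4, 1]
  Result: [0, 3, 2, 5, 4, 1]

Answer: [0, 3, 2, 5, 4, 1]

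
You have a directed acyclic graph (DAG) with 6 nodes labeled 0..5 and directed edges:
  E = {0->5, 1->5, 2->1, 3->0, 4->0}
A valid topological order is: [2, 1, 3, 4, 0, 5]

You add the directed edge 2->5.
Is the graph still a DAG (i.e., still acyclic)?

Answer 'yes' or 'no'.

Answer: yes

Derivation:
Given toposort: [2, 1, 3, 4, 0, 5]
Position of 2: index 0; position of 5: index 5
New edge 2->5: forward
Forward edge: respects the existing order. Still a DAG, same toposort still valid.
Still a DAG? yes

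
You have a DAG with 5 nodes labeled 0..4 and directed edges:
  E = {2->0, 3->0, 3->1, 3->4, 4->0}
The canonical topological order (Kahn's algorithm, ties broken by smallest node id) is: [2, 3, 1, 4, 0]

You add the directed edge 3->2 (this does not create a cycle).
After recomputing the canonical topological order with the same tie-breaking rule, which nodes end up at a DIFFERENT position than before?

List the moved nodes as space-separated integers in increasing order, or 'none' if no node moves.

Answer: 1 2 3

Derivation:
Old toposort: [2, 3, 1, 4, 0]
Added edge 3->2
Recompute Kahn (smallest-id tiebreak):
  initial in-degrees: [3, 1, 1, 0, 1]
  ready (indeg=0): [3]
  pop 3: indeg[0]->2; indeg[1]->0; indeg[2]->0; indeg[4]->0 | ready=[1, 2, 4] | order so far=[3]
  pop 1: no out-edges | ready=[2, 4] | order so far=[3, 1]
  pop 2: indeg[0]->1 | ready=[4] | order so far=[3, 1, 2]
  pop 4: indeg[0]->0 | ready=[0] | order so far=[3, 1, 2, 4]
  pop 0: no out-edges | ready=[] | order so far=[3, 1, 2, 4, 0]
New canonical toposort: [3, 1, 2, 4, 0]
Compare positions:
  Node 0: index 4 -> 4 (same)
  Node 1: index 2 -> 1 (moved)
  Node 2: index 0 -> 2 (moved)
  Node 3: index 1 -> 0 (moved)
  Node 4: index 3 -> 3 (same)
Nodes that changed position: 1 2 3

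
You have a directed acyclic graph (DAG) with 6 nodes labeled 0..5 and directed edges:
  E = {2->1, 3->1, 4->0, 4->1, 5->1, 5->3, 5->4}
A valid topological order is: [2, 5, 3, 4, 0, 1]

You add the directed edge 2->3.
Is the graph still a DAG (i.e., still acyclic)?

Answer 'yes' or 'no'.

Answer: yes

Derivation:
Given toposort: [2, 5, 3, 4, 0, 1]
Position of 2: index 0; position of 3: index 2
New edge 2->3: forward
Forward edge: respects the existing order. Still a DAG, same toposort still valid.
Still a DAG? yes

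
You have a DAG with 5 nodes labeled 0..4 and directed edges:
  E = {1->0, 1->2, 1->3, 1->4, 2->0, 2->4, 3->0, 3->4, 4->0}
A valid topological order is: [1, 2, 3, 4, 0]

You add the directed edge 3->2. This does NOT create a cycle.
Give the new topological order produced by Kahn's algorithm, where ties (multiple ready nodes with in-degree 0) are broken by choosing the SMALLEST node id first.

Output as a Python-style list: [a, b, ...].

Answer: [1, 3, 2, 4, 0]

Derivation:
Old toposort: [1, 2, 3, 4, 0]
Added edge: 3->2
Position of 3 (2) > position of 2 (1). Must reorder: 3 must now come before 2.
Run Kahn's algorithm (break ties by smallest node id):
  initial in-degrees: [4, 0, 2, 1, 3]
  ready (indeg=0): [1]
  pop 1: indeg[0]->3; indeg[2]->1; indeg[3]->0; indeg[4]->2 | ready=[3] | order so far=[1]
  pop 3: indeg[0]->2; indeg[2]->0; indeg[4]->1 | ready=[2] | order so far=[1, 3]
  pop 2: indeg[0]->1; indeg[4]->0 | ready=[4] | order so far=[1, 3, 2]
  pop 4: indeg[0]->0 | ready=[0] | order so far=[1, 3, 2, 4]
  pop 0: no out-edges | ready=[] | order so far=[1, 3, 2, 4, 0]
  Result: [1, 3, 2, 4, 0]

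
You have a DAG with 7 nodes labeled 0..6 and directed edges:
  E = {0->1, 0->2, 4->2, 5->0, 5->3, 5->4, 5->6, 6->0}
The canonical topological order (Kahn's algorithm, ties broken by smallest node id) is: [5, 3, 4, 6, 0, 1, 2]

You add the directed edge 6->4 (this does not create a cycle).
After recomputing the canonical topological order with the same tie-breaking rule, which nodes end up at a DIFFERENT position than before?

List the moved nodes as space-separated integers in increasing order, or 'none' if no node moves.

Old toposort: [5, 3, 4, 6, 0, 1, 2]
Added edge 6->4
Recompute Kahn (smallest-id tiebreak):
  initial in-degrees: [2, 1, 2, 1, 2, 0, 1]
  ready (indeg=0): [5]
  pop 5: indeg[0]->1; indeg[3]->0; indeg[4]->1; indeg[6]->0 | ready=[3, 6] | order so far=[5]
  pop 3: no out-edges | ready=[6] | order so far=[5, 3]
  pop 6: indeg[0]->0; indeg[4]->0 | ready=[0, 4] | order so far=[5, 3, 6]
  pop 0: indeg[1]->0; indeg[2]->1 | ready=[1, 4] | order so far=[5, 3, 6, 0]
  pop 1: no out-edges | ready=[4] | order so far=[5, 3, 6, 0, 1]
  pop 4: indeg[2]->0 | ready=[2] | order so far=[5, 3, 6, 0, 1, 4]
  pop 2: no out-edges | ready=[] | order so far=[5, 3, 6, 0, 1, 4, 2]
New canonical toposort: [5, 3, 6, 0, 1, 4, 2]
Compare positions:
  Node 0: index 4 -> 3 (moved)
  Node 1: index 5 -> 4 (moved)
  Node 2: index 6 -> 6 (same)
  Node 3: index 1 -> 1 (same)
  Node 4: index 2 -> 5 (moved)
  Node 5: index 0 -> 0 (same)
  Node 6: index 3 -> 2 (moved)
Nodes that changed position: 0 1 4 6

Answer: 0 1 4 6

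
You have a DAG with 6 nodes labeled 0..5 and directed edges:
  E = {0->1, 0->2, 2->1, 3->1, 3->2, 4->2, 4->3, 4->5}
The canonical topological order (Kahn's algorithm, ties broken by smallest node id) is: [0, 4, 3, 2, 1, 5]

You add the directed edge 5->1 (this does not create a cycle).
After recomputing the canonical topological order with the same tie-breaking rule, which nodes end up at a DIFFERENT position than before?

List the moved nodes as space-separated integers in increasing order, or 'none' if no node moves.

Answer: 1 5

Derivation:
Old toposort: [0, 4, 3, 2, 1, 5]
Added edge 5->1
Recompute Kahn (smallest-id tiebreak):
  initial in-degrees: [0, 4, 3, 1, 0, 1]
  ready (indeg=0): [0, 4]
  pop 0: indeg[1]->3; indeg[2]->2 | ready=[4] | order so far=[0]
  pop 4: indeg[2]->1; indeg[3]->0; indeg[5]->0 | ready=[3, 5] | order so far=[0, 4]
  pop 3: indeg[1]->2; indeg[2]->0 | ready=[2, 5] | order so far=[0, 4, 3]
  pop 2: indeg[1]->1 | ready=[5] | order so far=[0, 4, 3, 2]
  pop 5: indeg[1]->0 | ready=[1] | order so far=[0, 4, 3, 2, 5]
  pop 1: no out-edges | ready=[] | order so far=[0, 4, 3, 2, 5, 1]
New canonical toposort: [0, 4, 3, 2, 5, 1]
Compare positions:
  Node 0: index 0 -> 0 (same)
  Node 1: index 4 -> 5 (moved)
  Node 2: index 3 -> 3 (same)
  Node 3: index 2 -> 2 (same)
  Node 4: index 1 -> 1 (same)
  Node 5: index 5 -> 4 (moved)
Nodes that changed position: 1 5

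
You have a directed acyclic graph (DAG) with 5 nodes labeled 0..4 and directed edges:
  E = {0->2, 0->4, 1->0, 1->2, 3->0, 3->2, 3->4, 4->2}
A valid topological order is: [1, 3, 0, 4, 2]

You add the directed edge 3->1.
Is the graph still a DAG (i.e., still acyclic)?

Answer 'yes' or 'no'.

Answer: yes

Derivation:
Given toposort: [1, 3, 0, 4, 2]
Position of 3: index 1; position of 1: index 0
New edge 3->1: backward (u after v in old order)
Backward edge: old toposort is now invalid. Check if this creates a cycle.
Does 1 already reach 3? Reachable from 1: [0, 1, 2, 4]. NO -> still a DAG (reorder needed).
Still a DAG? yes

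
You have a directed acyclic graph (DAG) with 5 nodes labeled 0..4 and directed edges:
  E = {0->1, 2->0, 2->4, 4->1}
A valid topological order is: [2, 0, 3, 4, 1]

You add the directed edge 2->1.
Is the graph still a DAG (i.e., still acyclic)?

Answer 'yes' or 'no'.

Answer: yes

Derivation:
Given toposort: [2, 0, 3, 4, 1]
Position of 2: index 0; position of 1: index 4
New edge 2->1: forward
Forward edge: respects the existing order. Still a DAG, same toposort still valid.
Still a DAG? yes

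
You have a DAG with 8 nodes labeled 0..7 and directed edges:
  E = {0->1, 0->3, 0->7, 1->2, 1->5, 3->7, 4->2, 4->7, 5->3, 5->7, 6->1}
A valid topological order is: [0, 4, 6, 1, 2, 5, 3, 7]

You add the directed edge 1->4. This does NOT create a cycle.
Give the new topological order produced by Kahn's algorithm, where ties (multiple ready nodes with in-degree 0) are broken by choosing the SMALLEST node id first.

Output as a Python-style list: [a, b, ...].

Answer: [0, 6, 1, 4, 2, 5, 3, 7]

Derivation:
Old toposort: [0, 4, 6, 1, 2, 5, 3, 7]
Added edge: 1->4
Position of 1 (3) > position of 4 (1). Must reorder: 1 must now come before 4.
Run Kahn's algorithm (break ties by smallest node id):
  initial in-degrees: [0, 2, 2, 2, 1, 1, 0, 4]
  ready (indeg=0): [0, 6]
  pop 0: indeg[1]->1; indeg[3]->1; indeg[7]->3 | ready=[6] | order so far=[0]
  pop 6: indeg[1]->0 | ready=[1] | order so far=[0, 6]
  pop 1: indeg[2]->1; indeg[4]->0; indeg[5]->0 | ready=[4, 5] | order so far=[0, 6, 1]
  pop 4: indeg[2]->0; indeg[7]->2 | ready=[2, 5] | order so far=[0, 6, 1, 4]
  pop 2: no out-edges | ready=[5] | order so far=[0, 6, 1, 4, 2]
  pop 5: indeg[3]->0; indeg[7]->1 | ready=[3] | order so far=[0, 6, 1, 4, 2, 5]
  pop 3: indeg[7]->0 | ready=[7] | order so far=[0, 6, 1, 4, 2, 5, 3]
  pop 7: no out-edges | ready=[] | order so far=[0, 6, 1, 4, 2, 5, 3, 7]
  Result: [0, 6, 1, 4, 2, 5, 3, 7]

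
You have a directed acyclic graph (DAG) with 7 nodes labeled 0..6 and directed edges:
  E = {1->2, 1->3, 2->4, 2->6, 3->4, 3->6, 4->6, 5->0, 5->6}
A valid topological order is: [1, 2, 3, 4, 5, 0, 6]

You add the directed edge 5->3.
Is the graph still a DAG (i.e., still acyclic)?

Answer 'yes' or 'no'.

Given toposort: [1, 2, 3, 4, 5, 0, 6]
Position of 5: index 4; position of 3: index 2
New edge 5->3: backward (u after v in old order)
Backward edge: old toposort is now invalid. Check if this creates a cycle.
Does 3 already reach 5? Reachable from 3: [3, 4, 6]. NO -> still a DAG (reorder needed).
Still a DAG? yes

Answer: yes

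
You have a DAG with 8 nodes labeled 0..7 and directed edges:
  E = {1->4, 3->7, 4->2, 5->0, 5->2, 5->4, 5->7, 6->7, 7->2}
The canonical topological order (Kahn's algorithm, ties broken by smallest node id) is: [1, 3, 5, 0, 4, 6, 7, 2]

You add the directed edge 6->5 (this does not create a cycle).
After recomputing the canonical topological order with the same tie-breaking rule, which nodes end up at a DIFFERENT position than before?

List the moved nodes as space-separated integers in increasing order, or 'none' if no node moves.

Old toposort: [1, 3, 5, 0, 4, 6, 7, 2]
Added edge 6->5
Recompute Kahn (smallest-id tiebreak):
  initial in-degrees: [1, 0, 3, 0, 2, 1, 0, 3]
  ready (indeg=0): [1, 3, 6]
  pop 1: indeg[4]->1 | ready=[3, 6] | order so far=[1]
  pop 3: indeg[7]->2 | ready=[6] | order so far=[1, 3]
  pop 6: indeg[5]->0; indeg[7]->1 | ready=[5] | order so far=[1, 3, 6]
  pop 5: indeg[0]->0; indeg[2]->2; indeg[4]->0; indeg[7]->0 | ready=[0, 4, 7] | order so far=[1, 3, 6, 5]
  pop 0: no out-edges | ready=[4, 7] | order so far=[1, 3, 6, 5, 0]
  pop 4: indeg[2]->1 | ready=[7] | order so far=[1, 3, 6, 5, 0, 4]
  pop 7: indeg[2]->0 | ready=[2] | order so far=[1, 3, 6, 5, 0, 4, 7]
  pop 2: no out-edges | ready=[] | order so far=[1, 3, 6, 5, 0, 4, 7, 2]
New canonical toposort: [1, 3, 6, 5, 0, 4, 7, 2]
Compare positions:
  Node 0: index 3 -> 4 (moved)
  Node 1: index 0 -> 0 (same)
  Node 2: index 7 -> 7 (same)
  Node 3: index 1 -> 1 (same)
  Node 4: index 4 -> 5 (moved)
  Node 5: index 2 -> 3 (moved)
  Node 6: index 5 -> 2 (moved)
  Node 7: index 6 -> 6 (same)
Nodes that changed position: 0 4 5 6

Answer: 0 4 5 6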